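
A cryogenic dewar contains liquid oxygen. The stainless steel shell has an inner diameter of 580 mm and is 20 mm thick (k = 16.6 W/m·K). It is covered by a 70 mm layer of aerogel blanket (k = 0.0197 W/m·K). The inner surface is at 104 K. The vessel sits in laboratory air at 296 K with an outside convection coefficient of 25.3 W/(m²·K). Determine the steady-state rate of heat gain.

Q ≈ 79.2 W

Each spherical layer contributes R = (1/r_i − 1/r_o)/(4πk):
R_stainless steel shell = (1/0.29 − 1/0.31)/(4π×16.6) = 0.001066 K/W
R_aerogel blanket = (1/0.31 − 1/0.38)/(4π×0.0197) = 2.4 K/W
R_outer film = 1/(h·4πr_o²) = 1/(25.3×4π×0.38²) = 0.02178 K/W
R_total = 2.423 K/W
Q = ΔT/R_total = 192/2.423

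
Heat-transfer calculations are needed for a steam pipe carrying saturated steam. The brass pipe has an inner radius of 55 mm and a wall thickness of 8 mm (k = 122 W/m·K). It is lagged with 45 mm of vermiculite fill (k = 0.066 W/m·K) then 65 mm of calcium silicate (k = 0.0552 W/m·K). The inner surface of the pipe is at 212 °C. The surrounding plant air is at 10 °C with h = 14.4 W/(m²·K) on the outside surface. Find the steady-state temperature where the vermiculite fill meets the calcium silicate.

T ≈ 116 °C

Per-layer cylindrical resistances, series-summed:
R_brass pipe wall = ln(63/55)/(2π×122×1) = 1.772×10^-4 K/W
R_vermiculite fill = ln(108/63)/(2π×0.066×1) = 1.3 K/W
R_calcium silicate = ln(173/108)/(2π×0.0552×1) = 1.358 K/W
R_outer film = 1/(h_o·2πr_oL) = 1/(14.4×2π×0.173×1) = 0.06389 K/W
R_total = 2.722 K/W
Q = ΔT/R_total = 202/2.722
Q = 74.2 W/m
T_interface = T_inner − Q·ΣR(inner→interface) = 212 − 74.2×1.3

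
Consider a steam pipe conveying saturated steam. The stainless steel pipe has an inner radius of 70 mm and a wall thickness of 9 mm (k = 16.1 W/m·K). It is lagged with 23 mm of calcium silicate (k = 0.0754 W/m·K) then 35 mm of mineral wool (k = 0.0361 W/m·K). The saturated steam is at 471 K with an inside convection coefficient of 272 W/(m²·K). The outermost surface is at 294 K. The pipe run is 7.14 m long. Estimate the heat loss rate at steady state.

Q ≈ 683 W

Radial resistances (cylindrical: R_cond = ln(r_o/r_i)/(2πkL), R_conv = 1/(h·2πrL)):
R_inner film = 1/(h_i·2πr₁L) = 1/(272×2π×0.07×7.14) = 0.001171 K/W
R_stainless steel pipe wall = ln(79/70)/(2π×16.1×7.14) = 1.675×10^-4 K/W
R_calcium silicate = ln(102/79)/(2π×0.0754×7.14) = 0.07554 K/W
R_mineral wool = ln(137/102)/(2π×0.0361×7.14) = 0.1822 K/W
R_total = 0.259 K/W
Q = ΔT/R_total = 177/0.259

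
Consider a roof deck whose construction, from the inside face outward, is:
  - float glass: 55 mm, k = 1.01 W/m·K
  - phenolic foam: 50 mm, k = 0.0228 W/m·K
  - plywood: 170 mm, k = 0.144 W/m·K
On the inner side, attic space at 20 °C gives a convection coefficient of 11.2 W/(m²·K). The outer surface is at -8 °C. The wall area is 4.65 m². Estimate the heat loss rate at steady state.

Q ≈ 37 W

Thermal resistances in series:
R_inner film = 1/(h_i·A) = 1/(11.2×4.65) = 0.0192 K/W
R_float glass = L/(kA) = 0.055/(1.01×4.65) = 0.01171 K/W
R_phenolic foam = L/(kA) = 0.05/(0.0228×4.65) = 0.4716 K/W
R_plywood = L/(kA) = 0.17/(0.144×4.65) = 0.2539 K/W
R_total = 0.7564 K/W
Q = ΔT / R_total = 28 / 0.7564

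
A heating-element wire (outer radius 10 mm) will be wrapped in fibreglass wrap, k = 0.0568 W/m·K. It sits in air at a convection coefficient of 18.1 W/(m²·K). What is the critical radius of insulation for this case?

r_cr ≈ 3.14 mm

For a cylinder r_cr = k/h = 0.0568/18.1
r_cr = 3.14 mm; since the bare radius (10 mm) is above r_cr, any added insulation will reduce heat loss.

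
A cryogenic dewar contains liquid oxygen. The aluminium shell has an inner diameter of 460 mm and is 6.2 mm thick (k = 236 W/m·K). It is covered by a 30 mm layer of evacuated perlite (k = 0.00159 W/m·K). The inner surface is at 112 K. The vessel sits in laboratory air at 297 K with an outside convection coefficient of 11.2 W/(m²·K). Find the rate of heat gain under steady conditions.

Q ≈ 7.71 W

Spherical conduction: R = (1/r_in − 1/r_out)/(4πk) per layer; series-sum.
R_aluminium shell = (1/0.23 − 1/0.2362)/(4π×236) = 3.848×10^-5 K/W
R_evacuated perlite = (1/0.2362 − 1/0.2662)/(4π×0.00159) = 23.88 K/W
R_outer film = 1/(h·4πr_o²) = 1/(11.2×4π×0.2662²) = 0.1003 K/W
R_total = 23.98 K/W
Q = ΔT/R_total = 185/23.98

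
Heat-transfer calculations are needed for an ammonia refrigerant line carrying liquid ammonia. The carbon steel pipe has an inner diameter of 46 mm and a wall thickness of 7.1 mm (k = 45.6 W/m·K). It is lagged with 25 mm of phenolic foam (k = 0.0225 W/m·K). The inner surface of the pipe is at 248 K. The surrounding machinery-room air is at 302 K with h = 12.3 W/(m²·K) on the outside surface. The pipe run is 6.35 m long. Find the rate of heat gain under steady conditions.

Q ≈ 76 W

Treating each annulus and film as a series resistance:
R_carbon steel pipe wall = ln(30.1/23)/(2π×45.6×6.35) = 1.479×10^-4 K/W
R_phenolic foam = ln(55.1/30.1)/(2π×0.0225×6.35) = 0.6735 K/W
R_outer film = 1/(h_o·2πr_oL) = 1/(12.3×2π×0.0551×6.35) = 0.03698 K/W
R_total = 0.7106 K/W
Q = ΔT/R_total = 54/0.7106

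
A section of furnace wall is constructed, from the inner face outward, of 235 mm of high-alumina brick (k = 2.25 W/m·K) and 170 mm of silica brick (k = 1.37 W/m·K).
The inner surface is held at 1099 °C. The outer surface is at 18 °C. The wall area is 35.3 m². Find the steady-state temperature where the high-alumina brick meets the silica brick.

T ≈ 605 °C

Series thermal resistances:
R_high-alumina brick = L/(kA) = 0.235/(2.25×35.3) = 0.002959 K/W
R_silica brick = L/(kA) = 0.17/(1.37×35.3) = 0.003515 K/W
R_total = 0.006474 K/W;  Q = ΔT/R_total = 1081/0.006474 = 167000 W
T_interface = T_inner − Q·ΣR(inner→interface) = 1099 − 167000×0.002959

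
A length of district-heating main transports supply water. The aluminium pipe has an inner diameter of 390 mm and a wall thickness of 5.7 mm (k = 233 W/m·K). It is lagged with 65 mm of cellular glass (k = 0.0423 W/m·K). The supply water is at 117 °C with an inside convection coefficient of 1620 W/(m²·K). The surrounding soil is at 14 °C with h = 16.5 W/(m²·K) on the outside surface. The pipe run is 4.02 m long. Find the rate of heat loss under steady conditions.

Per-layer cylindrical resistances, series-summed:
R_inner film = 1/(h_i·2πr₁L) = 1/(1620×2π×0.195×4.02) = 1.253×10^-4 K/W
R_aluminium pipe wall = ln(200.7/195)/(2π×233×4.02) = 4.896×10^-6 K/W
R_cellular glass = ln(265.7/200.7)/(2π×0.0423×4.02) = 0.2626 K/W
R_outer film = 1/(h_o·2πr_oL) = 1/(16.5×2π×0.2657×4.02) = 0.009031 K/W
R_total = 0.2717 K/W
Q = ΔT/R_total = 103/0.2717

Q ≈ 379 W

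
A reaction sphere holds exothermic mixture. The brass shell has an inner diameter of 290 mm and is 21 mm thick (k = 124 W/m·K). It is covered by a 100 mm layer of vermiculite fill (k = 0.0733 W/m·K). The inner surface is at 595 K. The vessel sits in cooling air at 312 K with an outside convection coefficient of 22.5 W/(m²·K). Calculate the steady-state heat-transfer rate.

Q ≈ 113 W

Each spherical layer contributes R = (1/r_i − 1/r_o)/(4πk):
R_brass shell = (1/0.145 − 1/0.166)/(4π×124) = 5.599×10^-4 K/W
R_vermiculite fill = (1/0.166 − 1/0.266)/(4π×0.0733) = 2.459 K/W
R_outer film = 1/(h·4πr_o²) = 1/(22.5×4π×0.266²) = 0.04999 K/W
R_total = 2.509 K/W
Q = ΔT/R_total = 283/2.509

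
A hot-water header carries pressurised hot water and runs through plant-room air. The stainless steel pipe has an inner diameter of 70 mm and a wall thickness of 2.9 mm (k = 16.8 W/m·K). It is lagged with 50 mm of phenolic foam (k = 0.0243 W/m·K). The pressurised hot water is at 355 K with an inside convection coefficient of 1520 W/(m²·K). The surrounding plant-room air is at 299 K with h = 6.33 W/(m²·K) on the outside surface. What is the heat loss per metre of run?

q′ ≈ 9.66 W/m

Radial resistances (cylindrical: R_cond = ln(r_o/r_i)/(2πkL), R_conv = 1/(h·2πrL)):
R_inner film = 1/(h_i·2πr₁L) = 1/(1520×2π×0.035×1) = 0.002992 K/W
R_stainless steel pipe wall = ln(37.9/35)/(2π×16.8×1) = 7.541×10^-4 K/W
R_phenolic foam = ln(87.9/37.9)/(2π×0.0243×1) = 5.51 K/W
R_outer film = 1/(h_o·2πr_oL) = 1/(6.33×2π×0.0879×1) = 0.286 K/W
R_total = 5.8 K/W
Q = ΔT/R_total = 56/5.8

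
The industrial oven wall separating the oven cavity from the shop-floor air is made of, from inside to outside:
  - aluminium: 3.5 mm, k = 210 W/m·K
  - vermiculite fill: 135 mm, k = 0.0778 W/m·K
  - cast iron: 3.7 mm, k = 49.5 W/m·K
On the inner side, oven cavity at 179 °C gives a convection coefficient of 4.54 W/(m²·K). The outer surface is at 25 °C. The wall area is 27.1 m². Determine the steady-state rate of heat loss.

Q ≈ 2130 W

Model the wall as resistances in series:
R_inner film = 1/(h_i·A) = 1/(4.54×27.1) = 0.008128 K/W
R_aluminium = L/(kA) = 0.0035/(210×27.1) = 6.15×10^-7 K/W
R_vermiculite fill = L/(kA) = 0.135/(0.0778×27.1) = 0.06403 K/W
R_cast iron = L/(kA) = 0.0037/(49.5×27.1) = 2.758×10^-6 K/W
R_total = 0.07216 K/W
Q = ΔT / R_total = 154 / 0.07216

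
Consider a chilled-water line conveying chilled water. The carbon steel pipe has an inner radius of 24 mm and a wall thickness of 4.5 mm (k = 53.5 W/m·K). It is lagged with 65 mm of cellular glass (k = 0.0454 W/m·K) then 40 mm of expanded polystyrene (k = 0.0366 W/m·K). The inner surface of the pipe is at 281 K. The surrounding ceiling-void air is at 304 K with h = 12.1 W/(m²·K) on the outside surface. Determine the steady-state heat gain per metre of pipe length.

For a radial system each layer contributes R = ln(r_out/r_in)/(2πkL); films add R = 1/(hA).
R_carbon steel pipe wall = ln(28.5/24)/(2π×53.5×1) = 5.112×10^-4 K/W
R_cellular glass = ln(93.5/28.5)/(2π×0.0454×1) = 4.165 K/W
R_expanded polystyrene = ln(133.5/93.5)/(2π×0.0366×1) = 1.549 K/W
R_outer film = 1/(h_o·2πr_oL) = 1/(12.1×2π×0.1335×1) = 0.09853 K/W
R_total = 5.813 K/W
Q = ΔT/R_total = 23/5.813

q′ ≈ 3.96 W/m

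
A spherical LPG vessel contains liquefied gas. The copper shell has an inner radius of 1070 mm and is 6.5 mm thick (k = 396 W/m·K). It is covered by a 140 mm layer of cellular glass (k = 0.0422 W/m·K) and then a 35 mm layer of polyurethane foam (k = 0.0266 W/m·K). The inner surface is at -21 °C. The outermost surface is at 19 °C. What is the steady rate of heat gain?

Spherical conduction: R = (1/r_in − 1/r_out)/(4πk) per layer; series-sum.
R_copper shell = (1/1.07 − 1/1.0765)/(4π×396) = 1.134×10^-6 K/W
R_cellular glass = (1/1.0765 − 1/1.2165)/(4π×0.0422) = 0.2016 K/W
R_polyurethane foam = (1/1.2165 − 1/1.2515)/(4π×0.0266) = 0.06878 K/W
R_total = 0.2704 K/W
Q = ΔT/R_total = 40/0.2704

Q ≈ 148 W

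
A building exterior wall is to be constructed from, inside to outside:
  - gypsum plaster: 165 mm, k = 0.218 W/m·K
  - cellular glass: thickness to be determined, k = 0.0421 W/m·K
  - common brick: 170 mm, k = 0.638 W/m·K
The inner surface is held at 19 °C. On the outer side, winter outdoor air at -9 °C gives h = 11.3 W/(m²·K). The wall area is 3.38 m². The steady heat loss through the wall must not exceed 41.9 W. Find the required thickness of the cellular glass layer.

L ≈ 48.3 mm

Thermal resistances in series:
R_gypsum plaster = L/(kA) = 0.165/(0.218×3.38) = 0.2239 K/W
R_common brick = L/(kA) = 0.17/(0.638×3.38) = 0.07883 K/W
R_outer film = 1/(h_o·A) = 1/(11.3×3.38) = 0.02618 K/W
Sum of the known resistances R_other = 0.3289 K/W
Required total resistance R_tot = ΔT/Q_allow = 28/41.9 = 0.6683 K/W
R_cellular glass = R_tot − R_other = 0.3393 K/W
L = R·k·A = 0.3393×0.0421×3.38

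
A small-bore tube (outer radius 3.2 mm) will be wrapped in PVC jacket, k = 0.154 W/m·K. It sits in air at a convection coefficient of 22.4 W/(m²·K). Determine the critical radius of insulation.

For a cylinder r_cr = k/h = 0.154/22.4
r_cr = 6.88 mm; since the bare radius (3.2 mm) is below r_cr, adding a thin layer of insulation will *increase* heat loss.

r_cr ≈ 6.88 mm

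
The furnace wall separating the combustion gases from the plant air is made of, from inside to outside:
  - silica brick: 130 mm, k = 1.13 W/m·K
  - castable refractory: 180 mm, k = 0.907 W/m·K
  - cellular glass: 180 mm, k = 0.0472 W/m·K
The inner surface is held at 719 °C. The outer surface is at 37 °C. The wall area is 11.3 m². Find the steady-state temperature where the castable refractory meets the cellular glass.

T ≈ 667 °C

Thermal resistances in series:
R_silica brick = L/(kA) = 0.13/(1.13×11.3) = 0.01018 K/W
R_castable refractory = L/(kA) = 0.18/(0.907×11.3) = 0.01756 K/W
R_cellular glass = L/(kA) = 0.18/(0.0472×11.3) = 0.3375 K/W
R_total = 0.3652 K/W;  Q = ΔT/R_total = 682/0.3652 = 1867 W
T_interface = T_inner − Q·ΣR(inner→interface) = 719 − 1870×0.02774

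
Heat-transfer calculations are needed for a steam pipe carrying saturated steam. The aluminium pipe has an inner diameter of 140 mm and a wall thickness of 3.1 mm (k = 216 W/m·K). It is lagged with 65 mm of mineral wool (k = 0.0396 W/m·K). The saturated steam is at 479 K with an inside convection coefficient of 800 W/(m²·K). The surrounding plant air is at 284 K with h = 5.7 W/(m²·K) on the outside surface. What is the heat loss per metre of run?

q′ ≈ 70.6 W/m

Cylindrical conduction, so R = ln(r₂/r₁)/(2πkL) per layer, in series:
R_inner film = 1/(h_i·2πr₁L) = 1/(800×2π×0.07×1) = 0.002842 K/W
R_aluminium pipe wall = ln(73.1/70)/(2π×216×1) = 3.193×10^-5 K/W
R_mineral wool = ln(138.1/73.1)/(2π×0.0396×1) = 2.557 K/W
R_outer film = 1/(h_o·2πr_oL) = 1/(5.7×2π×0.1381×1) = 0.2022 K/W
R_total = 2.762 K/W
Q = ΔT/R_total = 195/2.762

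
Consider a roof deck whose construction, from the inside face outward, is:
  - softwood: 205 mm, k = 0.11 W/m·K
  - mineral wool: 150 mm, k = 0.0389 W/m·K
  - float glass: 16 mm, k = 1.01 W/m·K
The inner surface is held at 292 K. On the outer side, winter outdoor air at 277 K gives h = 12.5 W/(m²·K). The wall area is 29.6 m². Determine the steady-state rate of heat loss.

Q ≈ 76.3 W

Model the wall as resistances in series:
R_softwood = L/(kA) = 0.205/(0.11×29.6) = 0.06296 K/W
R_mineral wool = L/(kA) = 0.15/(0.0389×29.6) = 0.1303 K/W
R_float glass = L/(kA) = 0.016/(1.01×29.6) = 5.352×10^-4 K/W
R_outer film = 1/(h_o·A) = 1/(12.5×29.6) = 0.002703 K/W
R_total = 0.1965 K/W
Q = ΔT / R_total = 15 / 0.1965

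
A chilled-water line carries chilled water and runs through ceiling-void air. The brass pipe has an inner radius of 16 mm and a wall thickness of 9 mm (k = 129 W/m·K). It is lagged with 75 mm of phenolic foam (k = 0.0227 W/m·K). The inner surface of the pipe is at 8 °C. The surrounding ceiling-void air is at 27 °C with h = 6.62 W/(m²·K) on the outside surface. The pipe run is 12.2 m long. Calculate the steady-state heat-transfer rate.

Q ≈ 23.3 W

Treating each annulus and film as a series resistance:
R_brass pipe wall = ln(25/16)/(2π×129×12.2) = 4.513×10^-5 K/W
R_phenolic foam = ln(100/25)/(2π×0.0227×12.2) = 0.7967 K/W
R_outer film = 1/(h_o·2πr_oL) = 1/(6.62×2π×0.1×12.2) = 0.01971 K/W
R_total = 0.8164 K/W
Q = ΔT/R_total = 19/0.8164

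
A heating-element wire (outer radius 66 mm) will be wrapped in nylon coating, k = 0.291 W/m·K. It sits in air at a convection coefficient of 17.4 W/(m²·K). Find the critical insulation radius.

r_cr ≈ 16.7 mm

For a cylinder r_cr = k/h = 0.291/17.4
r_cr = 16.7 mm; since the bare radius (66 mm) is above r_cr, any added insulation will reduce heat loss.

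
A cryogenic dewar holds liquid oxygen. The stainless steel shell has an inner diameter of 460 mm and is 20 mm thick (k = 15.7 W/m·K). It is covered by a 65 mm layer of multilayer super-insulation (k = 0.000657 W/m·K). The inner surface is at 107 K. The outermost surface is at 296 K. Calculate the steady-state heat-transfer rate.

Q ≈ 1.89 W

Each spherical layer contributes R = (1/r_i − 1/r_o)/(4πk):
R_stainless steel shell = (1/0.23 − 1/0.25)/(4π×15.7) = 0.001763 K/W
R_multilayer super-insulation = (1/0.25 − 1/0.315)/(4π×0.000657) = 99.97 K/W
R_total = 99.98 K/W
Q = ΔT/R_total = 189/99.98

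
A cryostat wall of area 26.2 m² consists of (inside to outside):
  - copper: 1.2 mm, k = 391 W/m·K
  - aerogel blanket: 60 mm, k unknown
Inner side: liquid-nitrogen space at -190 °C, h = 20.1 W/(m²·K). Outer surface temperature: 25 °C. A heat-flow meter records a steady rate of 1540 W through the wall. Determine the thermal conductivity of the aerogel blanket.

Model the wall as resistances in series:
R_inner film = 1/(h_i·A) = 1/(20.1×26.2) = 0.001899 K/W
R_copper = L/(kA) = 0.0012/(391×26.2) = 1.171×10^-7 K/W
Sum of known resistances R_other = 0.001899 K/W
Total R = ΔT/Q = 215/1540 = 0.1396 K/W
R_aerogel blanket = R_total − R_other = 0.1377 K/W
k = L/(R·A) = 0.06/(0.1377×26.2)

k ≈ 0.0166 W/(m·K)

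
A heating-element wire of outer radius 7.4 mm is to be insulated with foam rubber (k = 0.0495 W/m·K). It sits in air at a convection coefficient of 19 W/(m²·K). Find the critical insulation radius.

For a cylinder r_cr = k/h = 0.0495/19
r_cr = 2.61 mm; since the bare radius (7.4 mm) is above r_cr, any added insulation will reduce heat loss.

r_cr ≈ 2.61 mm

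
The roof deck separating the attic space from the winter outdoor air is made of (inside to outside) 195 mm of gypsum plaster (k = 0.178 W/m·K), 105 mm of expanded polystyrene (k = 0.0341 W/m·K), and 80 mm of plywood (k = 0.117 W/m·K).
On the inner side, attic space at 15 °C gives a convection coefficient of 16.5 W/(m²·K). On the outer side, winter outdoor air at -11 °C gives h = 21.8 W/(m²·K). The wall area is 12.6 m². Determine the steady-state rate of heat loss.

Series thermal resistances:
R_inner film = 1/(h_i·A) = 1/(16.5×12.6) = 0.00481 K/W
R_gypsum plaster = L/(kA) = 0.195/(0.178×12.6) = 0.08694 K/W
R_expanded polystyrene = L/(kA) = 0.105/(0.0341×12.6) = 0.2444 K/W
R_plywood = L/(kA) = 0.08/(0.117×12.6) = 0.05427 K/W
R_outer film = 1/(h_o·A) = 1/(21.8×12.6) = 0.003641 K/W
R_total = 0.394 K/W
Q = ΔT / R_total = 26 / 0.394

Q ≈ 66 W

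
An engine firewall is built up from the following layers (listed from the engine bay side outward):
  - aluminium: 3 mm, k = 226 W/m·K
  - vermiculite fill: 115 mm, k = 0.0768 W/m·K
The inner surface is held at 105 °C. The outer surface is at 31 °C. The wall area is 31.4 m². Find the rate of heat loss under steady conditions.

Model the wall as resistances in series:
R_aluminium = L/(kA) = 0.003/(226×31.4) = 4.227×10^-7 K/W
R_vermiculite fill = L/(kA) = 0.115/(0.0768×31.4) = 0.04769 K/W
R_total = 0.04769 K/W
Q = ΔT / R_total = 74 / 0.04769

Q ≈ 1550 W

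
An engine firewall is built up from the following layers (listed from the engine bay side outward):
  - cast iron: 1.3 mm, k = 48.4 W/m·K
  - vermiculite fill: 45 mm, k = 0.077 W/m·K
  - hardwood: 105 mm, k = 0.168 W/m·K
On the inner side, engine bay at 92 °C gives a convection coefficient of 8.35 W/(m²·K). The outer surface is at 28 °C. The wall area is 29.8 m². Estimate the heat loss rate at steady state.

Q ≈ 1430 W

Thermal resistances in series:
R_inner film = 1/(h_i·A) = 1/(8.35×29.8) = 0.004019 K/W
R_cast iron = L/(kA) = 0.0013/(48.4×29.8) = 9.013×10^-7 K/W
R_vermiculite fill = L/(kA) = 0.045/(0.077×29.8) = 0.01961 K/W
R_hardwood = L/(kA) = 0.105/(0.168×29.8) = 0.02097 K/W
R_total = 0.0446 K/W
Q = ΔT / R_total = 64 / 0.0446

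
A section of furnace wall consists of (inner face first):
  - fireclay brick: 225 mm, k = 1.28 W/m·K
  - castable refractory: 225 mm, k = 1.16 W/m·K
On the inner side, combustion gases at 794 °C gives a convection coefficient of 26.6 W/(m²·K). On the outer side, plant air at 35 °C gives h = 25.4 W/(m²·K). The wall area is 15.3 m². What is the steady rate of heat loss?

Q ≈ 26000 W

Series thermal resistances:
R_inner film = 1/(h_i·A) = 1/(26.6×15.3) = 0.002457 K/W
R_fireclay brick = L/(kA) = 0.225/(1.28×15.3) = 0.01149 K/W
R_castable refractory = L/(kA) = 0.225/(1.16×15.3) = 0.01268 K/W
R_outer film = 1/(h_o·A) = 1/(25.4×15.3) = 0.002573 K/W
R_total = 0.0292 K/W
Q = ΔT / R_total = 759 / 0.0292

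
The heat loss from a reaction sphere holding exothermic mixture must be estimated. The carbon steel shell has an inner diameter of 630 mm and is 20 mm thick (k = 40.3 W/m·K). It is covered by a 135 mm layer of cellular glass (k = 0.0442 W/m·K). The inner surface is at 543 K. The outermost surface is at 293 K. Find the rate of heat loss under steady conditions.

Each spherical layer contributes R = (1/r_i − 1/r_o)/(4πk):
R_carbon steel shell = (1/0.315 − 1/0.335)/(4π×40.3) = 3.742×10^-4 K/W
R_cellular glass = (1/0.335 − 1/0.47)/(4π×0.0442) = 1.544 K/W
R_total = 1.544 K/W
Q = ΔT/R_total = 250/1.544

Q ≈ 162 W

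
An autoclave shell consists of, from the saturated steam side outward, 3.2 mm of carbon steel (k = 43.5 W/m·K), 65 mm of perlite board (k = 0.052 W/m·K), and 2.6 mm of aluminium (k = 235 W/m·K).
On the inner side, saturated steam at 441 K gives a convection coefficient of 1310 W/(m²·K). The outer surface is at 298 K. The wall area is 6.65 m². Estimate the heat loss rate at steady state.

Thermal resistances in series:
R_inner film = 1/(h_i·A) = 1/(1310×6.65) = 1.148×10^-4 K/W
R_carbon steel = L/(kA) = 0.0032/(43.5×6.65) = 1.106×10^-5 K/W
R_perlite board = L/(kA) = 0.065/(0.052×6.65) = 0.188 K/W
R_aluminium = L/(kA) = 0.0026/(235×6.65) = 1.664×10^-6 K/W
R_total = 0.1881 K/W
Q = ΔT / R_total = 143 / 0.1881

Q ≈ 760 W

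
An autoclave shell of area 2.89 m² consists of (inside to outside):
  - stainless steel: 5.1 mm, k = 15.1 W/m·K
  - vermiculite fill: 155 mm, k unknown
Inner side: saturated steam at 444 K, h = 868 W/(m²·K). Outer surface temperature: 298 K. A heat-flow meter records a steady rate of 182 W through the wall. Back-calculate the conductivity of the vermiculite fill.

k ≈ 0.0669 W/(m·K)

Treating each layer as a thermal resistance in series:
R_inner film = 1/(h_i·A) = 1/(868×2.89) = 3.986×10^-4 K/W
R_stainless steel = L/(kA) = 0.0051/(15.1×2.89) = 1.169×10^-4 K/W
Sum of known resistances R_other = 5.155×10^-4 K/W
Total R = ΔT/Q = 146/182 = 0.8022 K/W
R_vermiculite fill = R_total − R_other = 0.8017 K/W
k = L/(R·A) = 0.155/(0.8017×2.89)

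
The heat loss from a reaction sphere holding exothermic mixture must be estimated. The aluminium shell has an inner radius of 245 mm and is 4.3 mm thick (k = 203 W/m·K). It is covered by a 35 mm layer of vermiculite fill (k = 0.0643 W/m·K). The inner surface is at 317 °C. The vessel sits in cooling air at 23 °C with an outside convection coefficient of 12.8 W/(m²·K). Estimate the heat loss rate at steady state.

Q ≈ 427 W

Spherical conduction: R = (1/r_in − 1/r_out)/(4πk) per layer; series-sum.
R_aluminium shell = (1/0.245 − 1/0.2493)/(4π×203) = 2.76×10^-5 K/W
R_vermiculite fill = (1/0.2493 − 1/0.2843)/(4π×0.0643) = 0.6112 K/W
R_outer film = 1/(h·4πr_o²) = 1/(12.8×4π×0.2843²) = 0.07692 K/W
R_total = 0.6881 K/W
Q = ΔT/R_total = 294/0.6881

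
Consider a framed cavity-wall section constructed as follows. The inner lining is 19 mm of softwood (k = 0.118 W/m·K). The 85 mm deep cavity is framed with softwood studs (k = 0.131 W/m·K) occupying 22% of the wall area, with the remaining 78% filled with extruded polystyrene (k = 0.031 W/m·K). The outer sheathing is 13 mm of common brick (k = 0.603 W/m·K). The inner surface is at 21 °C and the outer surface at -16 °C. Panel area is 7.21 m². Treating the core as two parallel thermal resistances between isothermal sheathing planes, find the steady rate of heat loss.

Sheathing layers in series; stud and cavity paths in parallel between them.
R_inner = 0.019/(0.118×7.21) = 0.02233 K/W
R_stud  = 0.085/(0.131×0.22×7.21) = 0.4091 K/W
R_cav   = 0.085/(0.031×0.78×7.21) = 0.4876 K/W
1/R_core = 1/R_stud + 1/R_cav → R_core = 0.2224 K/W
R_outer = 0.013/(0.603×7.21) = 0.00299 K/W
R_total = 0.2478 K/W
Q = ΔT/R_total = 37/0.2478

Q ≈ 149 W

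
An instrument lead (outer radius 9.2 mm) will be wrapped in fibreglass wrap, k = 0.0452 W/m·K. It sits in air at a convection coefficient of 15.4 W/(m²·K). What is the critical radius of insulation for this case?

For a cylinder r_cr = k/h = 0.0452/15.4
r_cr = 2.94 mm; since the bare radius (9.2 mm) is above r_cr, any added insulation will reduce heat loss.

r_cr ≈ 2.94 mm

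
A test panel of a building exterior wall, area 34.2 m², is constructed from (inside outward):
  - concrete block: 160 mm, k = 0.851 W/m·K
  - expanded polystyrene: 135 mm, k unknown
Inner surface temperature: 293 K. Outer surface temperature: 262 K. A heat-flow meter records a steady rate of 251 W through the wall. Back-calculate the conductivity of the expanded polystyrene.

Thermal resistances in series:
R_concrete block = L/(kA) = 0.16/(0.851×34.2) = 0.005497 K/W
Sum of known resistances R_other = 0.005497 K/W
Total R = ΔT/Q = 31/251 = 0.1235 K/W
R_expanded polystyrene = R_total − R_other = 0.118 K/W
k = L/(R·A) = 0.135/(0.118×34.2)

k ≈ 0.0334 W/(m·K)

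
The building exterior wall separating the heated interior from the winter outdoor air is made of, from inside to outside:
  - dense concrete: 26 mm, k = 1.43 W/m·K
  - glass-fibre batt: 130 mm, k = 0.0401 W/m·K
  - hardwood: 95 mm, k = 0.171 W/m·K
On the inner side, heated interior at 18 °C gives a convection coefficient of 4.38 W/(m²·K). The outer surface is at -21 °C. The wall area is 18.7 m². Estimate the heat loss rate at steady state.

Q ≈ 180 W

Thermal resistances in series:
R_inner film = 1/(h_i·A) = 1/(4.38×18.7) = 0.01221 K/W
R_dense concrete = L/(kA) = 0.026/(1.43×18.7) = 9.723×10^-4 K/W
R_glass-fibre batt = L/(kA) = 0.13/(0.0401×18.7) = 0.1734 K/W
R_hardwood = L/(kA) = 0.095/(0.171×18.7) = 0.02971 K/W
R_total = 0.2163 K/W
Q = ΔT / R_total = 39 / 0.2163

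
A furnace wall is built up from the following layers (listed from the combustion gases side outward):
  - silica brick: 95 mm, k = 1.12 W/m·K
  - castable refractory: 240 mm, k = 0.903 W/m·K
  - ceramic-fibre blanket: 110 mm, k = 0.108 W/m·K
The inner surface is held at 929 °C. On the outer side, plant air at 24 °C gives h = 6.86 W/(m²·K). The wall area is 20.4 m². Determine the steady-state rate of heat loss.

Series thermal resistances:
R_silica brick = L/(kA) = 0.095/(1.12×20.4) = 0.004158 K/W
R_castable refractory = L/(kA) = 0.24/(0.903×20.4) = 0.01303 K/W
R_ceramic-fibre blanket = L/(kA) = 0.11/(0.108×20.4) = 0.04993 K/W
R_outer film = 1/(h_o·A) = 1/(6.86×20.4) = 0.007146 K/W
R_total = 0.07426 K/W
Q = ΔT / R_total = 905 / 0.07426

Q ≈ 12200 W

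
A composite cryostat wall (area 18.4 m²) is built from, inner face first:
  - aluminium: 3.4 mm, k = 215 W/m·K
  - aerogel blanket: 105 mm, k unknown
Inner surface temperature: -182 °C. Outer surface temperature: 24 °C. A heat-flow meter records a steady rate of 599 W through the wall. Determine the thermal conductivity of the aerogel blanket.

k ≈ 0.0166 W/(m·K)

Series thermal resistances:
R_aluminium = L/(kA) = 0.0034/(215×18.4) = 8.595×10^-7 K/W
Sum of known resistances R_other = 8.595×10^-7 K/W
Total R = ΔT/Q = 206/599 = 0.3439 K/W
R_aerogel blanket = R_total − R_other = 0.3439 K/W
k = L/(R·A) = 0.105/(0.3439×18.4)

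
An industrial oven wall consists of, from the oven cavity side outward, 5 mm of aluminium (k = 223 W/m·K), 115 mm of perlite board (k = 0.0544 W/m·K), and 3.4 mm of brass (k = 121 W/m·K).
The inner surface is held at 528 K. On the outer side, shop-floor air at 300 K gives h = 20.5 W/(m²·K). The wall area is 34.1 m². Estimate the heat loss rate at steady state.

Q ≈ 3590 W

Thermal resistances in series:
R_aluminium = L/(kA) = 0.005/(223×34.1) = 6.575×10^-7 K/W
R_perlite board = L/(kA) = 0.115/(0.0544×34.1) = 0.06199 K/W
R_brass = L/(kA) = 0.0034/(121×34.1) = 8.24×10^-7 K/W
R_outer film = 1/(h_o·A) = 1/(20.5×34.1) = 0.001431 K/W
R_total = 0.06343 K/W
Q = ΔT / R_total = 228 / 0.06343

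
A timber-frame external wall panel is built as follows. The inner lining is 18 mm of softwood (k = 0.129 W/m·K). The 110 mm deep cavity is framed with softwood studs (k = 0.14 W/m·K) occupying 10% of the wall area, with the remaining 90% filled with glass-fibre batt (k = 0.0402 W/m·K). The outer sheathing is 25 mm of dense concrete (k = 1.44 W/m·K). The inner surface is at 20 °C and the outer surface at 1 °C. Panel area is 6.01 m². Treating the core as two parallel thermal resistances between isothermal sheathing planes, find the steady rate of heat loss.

Q ≈ 48.6 W

Sheathing layers in series; stud and cavity paths in parallel between them.
R_inner = 0.018/(0.129×6.01) = 0.02322 K/W
R_stud  = 0.11/(0.14×0.1×6.01) = 1.307 K/W
R_cav   = 0.11/(0.0402×0.9×6.01) = 0.5059 K/W
1/R_core = 1/R_stud + 1/R_cav → R_core = 0.3647 K/W
R_outer = 0.025/(1.44×6.01) = 0.002889 K/W
R_total = 0.3908 K/W
Q = ΔT/R_total = 19/0.3908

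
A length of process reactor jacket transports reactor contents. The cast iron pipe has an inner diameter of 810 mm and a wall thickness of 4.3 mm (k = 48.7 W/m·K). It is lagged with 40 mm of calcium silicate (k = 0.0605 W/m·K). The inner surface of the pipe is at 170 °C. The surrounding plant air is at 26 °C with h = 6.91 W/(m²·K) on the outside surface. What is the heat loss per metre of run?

q′ ≈ 486 W/m

Treating each annulus and film as a series resistance:
R_cast iron pipe wall = ln(409.3/405)/(2π×48.7×1) = 3.452×10^-5 K/W
R_calcium silicate = ln(449.3/409.3)/(2π×0.0605×1) = 0.2453 K/W
R_outer film = 1/(h_o·2πr_oL) = 1/(6.91×2π×0.4493×1) = 0.05126 K/W
R_total = 0.2966 K/W
Q = ΔT/R_total = 144/0.2966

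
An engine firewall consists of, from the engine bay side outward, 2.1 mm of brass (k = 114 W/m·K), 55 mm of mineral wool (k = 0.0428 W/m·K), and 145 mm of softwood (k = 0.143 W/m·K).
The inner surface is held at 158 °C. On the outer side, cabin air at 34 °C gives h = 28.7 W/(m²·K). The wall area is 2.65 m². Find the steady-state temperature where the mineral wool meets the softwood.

T ≈ 89.7 °C

Thermal resistances in series:
R_brass = L/(kA) = 0.0021/(114×2.65) = 6.951×10^-6 K/W
R_mineral wool = L/(kA) = 0.055/(0.0428×2.65) = 0.4849 K/W
R_softwood = L/(kA) = 0.145/(0.143×2.65) = 0.3826 K/W
R_outer film = 1/(h_o·A) = 1/(28.7×2.65) = 0.01315 K/W
R_total = 0.8807 K/W;  Q = ΔT/R_total = 124/0.8807 = 140.8 W
T_interface = T_inner − Q·ΣR(inner→interface) = 158 − 141×0.4849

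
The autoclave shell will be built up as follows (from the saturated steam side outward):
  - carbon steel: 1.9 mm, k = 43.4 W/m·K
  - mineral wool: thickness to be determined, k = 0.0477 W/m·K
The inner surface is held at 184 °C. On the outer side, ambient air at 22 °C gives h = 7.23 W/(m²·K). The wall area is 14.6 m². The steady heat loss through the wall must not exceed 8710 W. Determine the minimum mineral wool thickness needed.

Model the wall as resistances in series:
R_carbon steel = L/(kA) = 0.0019/(43.4×14.6) = 2.999×10^-6 K/W
R_outer film = 1/(h_o·A) = 1/(7.23×14.6) = 0.009473 K/W
Sum of the known resistances R_other = 0.009476 K/W
Required total resistance R_tot = ΔT/Q_allow = 162/8710 = 0.0186 K/W
R_mineral wool = R_tot − R_other = 0.009123 K/W
L = R·k·A = 0.009123×0.0477×14.6

L ≈ 6.35 mm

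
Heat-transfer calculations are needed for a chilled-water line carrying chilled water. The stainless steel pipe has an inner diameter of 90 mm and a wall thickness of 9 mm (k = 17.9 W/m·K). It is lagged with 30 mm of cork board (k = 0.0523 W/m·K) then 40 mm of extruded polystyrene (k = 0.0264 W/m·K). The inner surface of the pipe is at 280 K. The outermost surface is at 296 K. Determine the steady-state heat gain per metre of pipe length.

Per-layer cylindrical resistances, series-summed:
R_stainless steel pipe wall = ln(54/45)/(2π×17.9×1) = 0.001621 K/W
R_cork board = ln(84/54)/(2π×0.0523×1) = 1.345 K/W
R_extruded polystyrene = ln(124/84)/(2π×0.0264×1) = 2.348 K/W
R_total = 3.694 K/W
Q = ΔT/R_total = 16/3.694

q′ ≈ 4.33 W/m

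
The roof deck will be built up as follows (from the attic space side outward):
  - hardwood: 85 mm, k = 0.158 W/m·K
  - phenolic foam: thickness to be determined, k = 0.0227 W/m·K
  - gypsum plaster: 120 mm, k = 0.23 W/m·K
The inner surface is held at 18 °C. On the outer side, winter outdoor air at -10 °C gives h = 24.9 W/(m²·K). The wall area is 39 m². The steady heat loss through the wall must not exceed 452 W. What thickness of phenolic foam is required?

L ≈ 29.9 mm

Using the resistance-network approach (series):
R_hardwood = L/(kA) = 0.085/(0.158×39) = 0.01379 K/W
R_gypsum plaster = L/(kA) = 0.12/(0.23×39) = 0.01338 K/W
R_outer film = 1/(h_o·A) = 1/(24.9×39) = 0.00103 K/W
Sum of the known resistances R_other = 0.0282 K/W
Required total resistance R_tot = ΔT/Q_allow = 28/452 = 0.06195 K/W
R_phenolic foam = R_tot − R_other = 0.03374 K/W
L = R·k·A = 0.03374×0.0227×39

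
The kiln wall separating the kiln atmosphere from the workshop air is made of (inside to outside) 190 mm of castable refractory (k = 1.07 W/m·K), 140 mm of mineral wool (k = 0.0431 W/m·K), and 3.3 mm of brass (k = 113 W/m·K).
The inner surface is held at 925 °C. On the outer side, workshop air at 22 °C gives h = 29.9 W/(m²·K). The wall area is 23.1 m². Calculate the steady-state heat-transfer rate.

Using the resistance-network approach (series):
R_castable refractory = L/(kA) = 0.19/(1.07×23.1) = 0.007687 K/W
R_mineral wool = L/(kA) = 0.14/(0.0431×23.1) = 0.1406 K/W
R_brass = L/(kA) = 0.0033/(113×23.1) = 1.264×10^-6 K/W
R_outer film = 1/(h_o·A) = 1/(29.9×23.1) = 0.001448 K/W
R_total = 0.1498 K/W
Q = ΔT / R_total = 903 / 0.1498

Q ≈ 6030 W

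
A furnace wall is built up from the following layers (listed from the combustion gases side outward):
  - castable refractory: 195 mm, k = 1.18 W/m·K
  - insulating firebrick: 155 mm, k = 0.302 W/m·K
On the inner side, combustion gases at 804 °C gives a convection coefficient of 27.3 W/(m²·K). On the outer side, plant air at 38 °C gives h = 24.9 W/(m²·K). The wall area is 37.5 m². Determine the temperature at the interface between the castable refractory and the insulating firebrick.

Model the wall as resistances in series:
R_inner film = 1/(h_i·A) = 1/(27.3×37.5) = 9.768×10^-4 K/W
R_castable refractory = L/(kA) = 0.195/(1.18×37.5) = 0.004407 K/W
R_insulating firebrick = L/(kA) = 0.155/(0.302×37.5) = 0.01369 K/W
R_outer film = 1/(h_o·A) = 1/(24.9×37.5) = 0.001071 K/W
R_total = 0.02014 K/W;  Q = ΔT/R_total = 766/0.02014 = 38030 W
T_interface = T_inner − Q·ΣR(inner→interface) = 804 − 38000×0.005384

T ≈ 599 °C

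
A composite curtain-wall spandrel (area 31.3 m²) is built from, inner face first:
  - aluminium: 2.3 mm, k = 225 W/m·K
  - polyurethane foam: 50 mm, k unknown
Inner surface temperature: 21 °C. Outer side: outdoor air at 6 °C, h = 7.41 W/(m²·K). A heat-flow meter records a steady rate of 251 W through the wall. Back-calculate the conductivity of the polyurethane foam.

k ≈ 0.0288 W/(m·K)

Treating each layer as a thermal resistance in series:
R_aluminium = L/(kA) = 0.0023/(225×31.3) = 3.266×10^-7 K/W
R_outer film = 1/(h_o·A) = 1/(7.41×31.3) = 0.004312 K/W
Sum of known resistances R_other = 0.004312 K/W
Total R = ΔT/Q = 15/251 = 0.05976 K/W
R_polyurethane foam = R_total − R_other = 0.05545 K/W
k = L/(R·A) = 0.05/(0.05545×31.3)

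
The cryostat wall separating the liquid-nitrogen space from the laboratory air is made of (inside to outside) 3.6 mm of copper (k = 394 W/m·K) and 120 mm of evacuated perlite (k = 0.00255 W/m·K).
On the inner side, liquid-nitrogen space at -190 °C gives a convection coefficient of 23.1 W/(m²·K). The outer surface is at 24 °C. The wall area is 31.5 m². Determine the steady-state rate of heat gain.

Using the resistance-network approach (series):
R_inner film = 1/(h_i·A) = 1/(23.1×31.5) = 0.001374 K/W
R_copper = L/(kA) = 0.0036/(394×31.5) = 2.901×10^-7 K/W
R_evacuated perlite = L/(kA) = 0.12/(0.00255×31.5) = 1.494 K/W
R_total = 1.495 K/W
Q = ΔT / R_total = 214 / 1.495

Q ≈ 143 W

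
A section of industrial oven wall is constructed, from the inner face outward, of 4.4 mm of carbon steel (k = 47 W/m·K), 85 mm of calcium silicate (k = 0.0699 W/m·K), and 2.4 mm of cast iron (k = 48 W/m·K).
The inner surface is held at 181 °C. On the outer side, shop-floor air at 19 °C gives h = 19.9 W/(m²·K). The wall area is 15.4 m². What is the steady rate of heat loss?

Q ≈ 1970 W

Series thermal resistances:
R_carbon steel = L/(kA) = 0.0044/(47×15.4) = 6.079×10^-6 K/W
R_calcium silicate = L/(kA) = 0.085/(0.0699×15.4) = 0.07896 K/W
R_cast iron = L/(kA) = 0.0024/(48×15.4) = 3.247×10^-6 K/W
R_outer film = 1/(h_o·A) = 1/(19.9×15.4) = 0.003263 K/W
R_total = 0.08223 K/W
Q = ΔT / R_total = 162 / 0.08223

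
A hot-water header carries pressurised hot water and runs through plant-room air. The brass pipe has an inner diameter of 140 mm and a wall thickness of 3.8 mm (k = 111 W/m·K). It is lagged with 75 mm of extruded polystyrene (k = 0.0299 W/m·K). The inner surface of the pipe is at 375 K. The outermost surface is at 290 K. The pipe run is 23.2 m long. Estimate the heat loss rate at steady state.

Cylindrical conduction, so R = ln(r₂/r₁)/(2πkL) per layer, in series:
R_brass pipe wall = ln(73.8/70)/(2π×111×23.2) = 3.267×10^-6 K/W
R_extruded polystyrene = ln(148.8/73.8)/(2π×0.0299×23.2) = 0.1609 K/W
R_total = 0.1609 K/W
Q = ΔT/R_total = 85/0.1609

Q ≈ 528 W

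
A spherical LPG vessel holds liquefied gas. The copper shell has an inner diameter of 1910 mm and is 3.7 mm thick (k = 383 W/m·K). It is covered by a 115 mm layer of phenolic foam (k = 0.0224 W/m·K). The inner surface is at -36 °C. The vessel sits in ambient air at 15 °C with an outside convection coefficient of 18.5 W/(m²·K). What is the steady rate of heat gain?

Radial (spherical) resistances in series:
R_copper shell = (1/0.955 − 1/0.9587)/(4π×383) = 8.397×10^-7 K/W
R_phenolic foam = (1/0.9587 − 1/1.0737)/(4π×0.0224) = 0.3969 K/W
R_outer film = 1/(h·4πr_o²) = 1/(18.5×4π×1.0737²) = 0.003731 K/W
R_total = 0.4006 K/W
Q = ΔT/R_total = 51/0.4006

Q ≈ 127 W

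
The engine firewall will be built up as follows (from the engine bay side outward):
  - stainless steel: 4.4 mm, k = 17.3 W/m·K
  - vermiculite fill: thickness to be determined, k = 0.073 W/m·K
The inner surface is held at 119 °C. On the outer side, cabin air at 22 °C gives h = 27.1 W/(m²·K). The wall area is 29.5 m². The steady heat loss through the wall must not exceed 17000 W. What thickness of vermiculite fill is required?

L ≈ 9.58 mm

Series thermal resistances:
R_stainless steel = L/(kA) = 0.0044/(17.3×29.5) = 8.622×10^-6 K/W
R_outer film = 1/(h_o·A) = 1/(27.1×29.5) = 0.001251 K/W
Sum of the known resistances R_other = 0.001259 K/W
Required total resistance R_tot = ΔT/Q_allow = 97/17000 = 0.005706 K/W
R_vermiculite fill = R_tot − R_other = 0.004446 K/W
L = R·k·A = 0.004446×0.073×29.5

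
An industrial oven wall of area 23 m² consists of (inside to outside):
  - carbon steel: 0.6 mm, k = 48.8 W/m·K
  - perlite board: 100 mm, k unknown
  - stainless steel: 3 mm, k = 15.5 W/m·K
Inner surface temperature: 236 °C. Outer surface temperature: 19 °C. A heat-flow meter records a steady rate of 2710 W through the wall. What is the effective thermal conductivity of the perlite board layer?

Using the resistance-network approach (series):
R_carbon steel = L/(kA) = 0.0006/(48.8×23) = 5.346×10^-7 K/W
R_stainless steel = L/(kA) = 0.003/(15.5×23) = 8.415×10^-6 K/W
Sum of known resistances R_other = 8.95×10^-6 K/W
Total R = ΔT/Q = 217/2710 = 0.08007 K/W
R_perlite board = R_total − R_other = 0.08006 K/W
k = L/(R·A) = 0.1/(0.08006×23)

k ≈ 0.0543 W/(m·K)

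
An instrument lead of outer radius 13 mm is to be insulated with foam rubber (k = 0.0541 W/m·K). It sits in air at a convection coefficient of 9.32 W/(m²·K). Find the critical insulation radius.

r_cr ≈ 5.8 mm

For a cylinder r_cr = k/h = 0.0541/9.32
r_cr = 5.8 mm; since the bare radius (13 mm) is above r_cr, any added insulation will reduce heat loss.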